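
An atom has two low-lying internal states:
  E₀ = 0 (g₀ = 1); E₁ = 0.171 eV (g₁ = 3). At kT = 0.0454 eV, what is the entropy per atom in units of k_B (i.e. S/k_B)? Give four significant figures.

Eᵢ/kT = 0, 3.76652.
Z = Σ gᵢe^(−Eᵢ/kT) = 1·e^(−0) + 3·e^(−3.76652) = 1.00000 + 0.0693973 = 1.06940.
⟨E⟩ = Σ EᵢPᵢ = 0.0110968 eV.
S/k_B = ln Z + ⟨E⟩/kT = ln(1.06940) + 0.0110968/0.0454 = 0.0670977 + 0.244423 = 0.3115.

0.3115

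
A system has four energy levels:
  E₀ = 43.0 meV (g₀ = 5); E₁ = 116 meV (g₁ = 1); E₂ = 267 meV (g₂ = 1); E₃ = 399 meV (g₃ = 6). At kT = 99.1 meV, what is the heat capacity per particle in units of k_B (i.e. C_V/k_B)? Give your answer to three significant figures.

0.467

Eᵢ/kT = 0.43391, 1.1705, 2.6942, 4.0262.
Z = Σ gᵢe^(−Eᵢ/kT) = 5·e^(−0.43391) + 1·e^(−1.1705) + 1·e^(−2.6942) + 6·e^(−4.0262) = 3.2399 + 0.31021 + 0.067596 + 0.10705 = 3.7248.
⟨E⟩ = 63.376 meV, ⟨E²⟩ = 8598.1 meV².
C_V/k_B = (⟨E²⟩ − ⟨E⟩²)/(kT)² = (8598.1 − 4016.5)/9820.8 = 0.467.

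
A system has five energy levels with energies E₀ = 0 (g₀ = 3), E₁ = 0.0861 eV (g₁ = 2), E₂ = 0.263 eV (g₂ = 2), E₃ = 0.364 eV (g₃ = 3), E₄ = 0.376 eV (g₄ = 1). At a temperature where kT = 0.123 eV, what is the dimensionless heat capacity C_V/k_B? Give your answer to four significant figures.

Eᵢ/kT = 0, 0.700000, 2.13821, 2.95935, 3.05691.
Z = Σ gᵢe^(−Eᵢ/kT) = 3·e^(−0) + 2·e^(−0.700000) + 2·e^(−2.13821) + 3·e^(−2.95935) + 1·e^(−3.05691) = 3.00000 + 0.993171 + 0.235731 + 0.155558 + 0.0470328 = 4.43149.
⟨E⟩ = 0.0500547 eV, ⟨E²⟩ = 0.0114923 eV².
C_V/k_B = (⟨E²⟩ − ⟨E⟩²)/(kT)² = (0.0114923 − 0.00250547)/0.0151290 = 0.5940.

0.5940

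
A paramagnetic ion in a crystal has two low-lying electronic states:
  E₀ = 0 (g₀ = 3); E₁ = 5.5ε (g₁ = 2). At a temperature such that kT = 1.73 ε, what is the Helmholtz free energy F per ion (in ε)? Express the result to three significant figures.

Eᵢ/kT = 0, 3.1792.
Z = Σ gᵢe^(−Eᵢ/kT) = 3·e^(−0) + 2·e^(−3.1792) = 3.0000 + 0.083238 = 3.0832.
F = −kT ln Z = −1.73 × ln(3.0832) = −1.73 × 1.1260 = -1.95 ε.

-1.95 ε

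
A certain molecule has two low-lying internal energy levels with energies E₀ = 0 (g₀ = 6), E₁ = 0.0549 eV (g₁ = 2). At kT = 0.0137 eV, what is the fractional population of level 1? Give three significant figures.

0.00602

Eᵢ/kT = 0, 4.0073.
Z = Σ gᵢe^(−Eᵢ/kT) = 6·e^(−0) + 2·e^(−4.0073) = 6.0000 + 0.036365 = 6.0364.
P₁ = g₁ e^(−E₁/kT) / Z = 0.036365/6.0364 = 0.00602.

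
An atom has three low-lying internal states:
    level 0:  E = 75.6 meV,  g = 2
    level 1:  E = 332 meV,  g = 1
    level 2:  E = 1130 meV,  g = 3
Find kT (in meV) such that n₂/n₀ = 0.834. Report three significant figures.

n₂/n₀ = (g₂/g₀) exp[−(E₂−E₀)/kT] = 0.834.
⇒ (E₂−E₀)/kT = ln((3/2)/0.834) = ln(1.7986) = 0.58701.
kT = 1054.4 meV / 0.58701 = 1800 meV.

1800 meV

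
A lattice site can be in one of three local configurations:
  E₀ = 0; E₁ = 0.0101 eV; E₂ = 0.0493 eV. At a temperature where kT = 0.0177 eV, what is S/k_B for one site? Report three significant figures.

0.791

Eᵢ/kT = 0, 0.57062, 2.7853.
Z = Σ e^(−Eᵢ/kT) = e^(−0) + e^(−0.57062) + e^(−2.7853) = 1.0000 + 0.56517 + 0.061711 = 1.6269.
⟨E⟩ = Σ EᵢPᵢ = 0.0053787 eV.
S/k_B = ln Z + ⟨E⟩/kT = ln(1.6269) + 0.0053787/0.0177 = 0.48668 + 0.30388 = 0.791.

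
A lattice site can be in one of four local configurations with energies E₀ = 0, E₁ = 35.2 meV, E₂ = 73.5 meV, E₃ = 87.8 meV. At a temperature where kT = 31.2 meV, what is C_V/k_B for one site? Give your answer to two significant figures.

Eᵢ/kT = 0, 1.128, 2.356, 2.814.
Z = Σ e^(−Eᵢ/kT) = e^(−0) + e^(−1.128) + e^(−2.356) + e^(−2.814) = 1.000 + 0.3237 + 0.09480 + 0.05996 = 1.478.
⟨E⟩ = 15.99 meV, ⟨E²⟩ = 930.6 meV².
C_V/k_B = (⟨E²⟩ − ⟨E⟩²)/(kT)² = (930.6 − 255.7)/973.4 = 0.69.

0.69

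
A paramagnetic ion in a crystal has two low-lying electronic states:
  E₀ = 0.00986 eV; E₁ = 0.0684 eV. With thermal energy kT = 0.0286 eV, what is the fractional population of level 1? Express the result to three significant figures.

0.114

Eᵢ/kT = 0.34476, 2.3916.
Z = Σ e^(−Eᵢ/kT) = e^(−0.34476) + e^(−2.3916) = 0.70839 + 0.091483 = 0.79987.
P₁ = e^(−E₁/kT) / Z = 0.091483/0.79987 = 0.114.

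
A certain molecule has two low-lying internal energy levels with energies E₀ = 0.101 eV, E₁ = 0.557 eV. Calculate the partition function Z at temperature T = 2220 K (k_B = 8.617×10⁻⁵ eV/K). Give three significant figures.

Z = 0.644

k_BT = 8.617×10⁻⁵ × 2220 K = 0.19130 eV.
Eᵢ/kT = 0.52797, 2.9117.
Z = Σ e^(−Eᵢ/kT) = e^(−0.52797) + e^(−2.9117) = 0.58980 + 0.054383 = 0.64418.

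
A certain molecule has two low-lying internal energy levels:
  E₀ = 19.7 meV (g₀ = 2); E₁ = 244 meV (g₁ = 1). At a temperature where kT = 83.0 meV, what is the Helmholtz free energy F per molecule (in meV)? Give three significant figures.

-40.6 meV

Eᵢ/kT = 0.23735, 2.9398.
Z = Σ gᵢe^(−Eᵢ/kT) = 2·e^(−0.23735) + 1·e^(−2.9398) = 1.5774 + 0.052876 = 1.6303.
F = −kT ln Z = −83.0 × ln(1.6303) = −83.0 × 0.48876 = -40.6 meV.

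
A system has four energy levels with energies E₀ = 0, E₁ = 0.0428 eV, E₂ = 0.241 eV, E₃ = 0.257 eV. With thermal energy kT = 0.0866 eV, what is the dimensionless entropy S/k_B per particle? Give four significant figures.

0.9077

Eᵢ/kT = 0, 0.494226, 2.78291, 2.96767.
Z = Σ e^(−Eᵢ/kT) = e^(−0) + e^(−0.494226) + e^(−2.78291) + e^(−2.96767) = 1.00000 + 0.610043 + 0.0618582 + 0.0514230 = 1.72332.
⟨E⟩ = Σ EᵢPᵢ = 0.0314703 eV.
S/k_B = ln Z + ⟨E⟩/kT = ln(1.72332) + 0.0314703/0.0866 = 0.544253 + 0.363398 = 0.9077.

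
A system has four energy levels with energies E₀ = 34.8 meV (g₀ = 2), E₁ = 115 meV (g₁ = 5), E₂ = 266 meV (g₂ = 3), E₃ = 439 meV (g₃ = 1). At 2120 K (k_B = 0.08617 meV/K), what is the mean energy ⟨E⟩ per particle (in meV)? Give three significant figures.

k_BT = 0.08617 × 2120 K = 182.68 meV.
Eᵢ/kT = 0.19050, 0.62952, 1.4561, 2.4031.
Z = Σ gᵢe^(−Eᵢ/kT) = 2·e^(−0.19050) + 5·e^(−0.62952) + 3·e^(−1.4561) + 1·e^(−2.4031) = 1.6531 + 2.6642 + 0.69943 + 0.090437 = 5.1072.
⟨E⟩ = Σ Eᵢ gᵢe^(−Eᵢ/kT) / Z = (34.8·1.6531 + 115·2.6642 + 266·0.69943 + 439·0.090437) / 5.1072 = 115 meV.

115 meV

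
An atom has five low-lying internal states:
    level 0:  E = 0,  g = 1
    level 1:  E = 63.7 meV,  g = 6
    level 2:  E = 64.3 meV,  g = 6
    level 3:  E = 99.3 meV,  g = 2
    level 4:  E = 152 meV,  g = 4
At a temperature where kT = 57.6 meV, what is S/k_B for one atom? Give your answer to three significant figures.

Eᵢ/kT = 0, 1.1059, 1.1163, 1.7240, 2.6389.
Z = Σ gᵢe^(−Eᵢ/kT) = 1·e^(−0) + 6·e^(−1.1059) + 6·e^(−1.1163) + 2·e^(−1.7240) + 4·e^(−2.6389) = 1.0000 + 1.9855 + 1.9649 + 0.35670 + 0.28576 = 5.5929.
⟨E⟩ = Σ EᵢPᵢ = 59.303 meV.
S/k_B = ln Z + ⟨E⟩/kT = ln(5.5929) + 59.303/57.6 = 1.7215 + 1.0296 = 2.75.

2.75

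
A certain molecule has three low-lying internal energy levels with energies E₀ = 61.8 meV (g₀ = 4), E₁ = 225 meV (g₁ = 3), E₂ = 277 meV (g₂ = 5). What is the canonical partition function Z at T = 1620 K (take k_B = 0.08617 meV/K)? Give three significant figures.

k_BT = 0.08617 × 1620 K = 139.60 meV.
Eᵢ/kT = 0.44269, 1.6117, 1.9842.
Z = Σ gᵢe^(−Eᵢ/kT) = 4·e^(−0.44269) + 3·e^(−1.6117) + 5·e^(−1.9842) = 2.5692 + 0.59864 + 0.68745 = 3.8553.

Z = 3.86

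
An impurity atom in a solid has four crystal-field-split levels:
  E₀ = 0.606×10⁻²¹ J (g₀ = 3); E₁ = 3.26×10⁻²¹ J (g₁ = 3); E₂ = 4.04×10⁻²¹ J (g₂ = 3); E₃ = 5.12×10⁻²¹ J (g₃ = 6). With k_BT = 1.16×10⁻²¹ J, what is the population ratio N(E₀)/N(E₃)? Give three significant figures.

24.5

n₀/n₃ = (g₀/g₃) exp[−(E₀−E₃)/kT] = (3/6) × exp(−(-4.514 ×10⁻²¹ J)/(1.16 ×10⁻²¹ J)) = (3/6) × exp(3.8914) = 24.5.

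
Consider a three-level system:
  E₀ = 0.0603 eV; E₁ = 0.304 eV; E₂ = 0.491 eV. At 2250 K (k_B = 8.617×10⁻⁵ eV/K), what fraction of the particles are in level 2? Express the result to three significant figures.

0.0779

k_BT = 8.617×10⁻⁵ × 2250 K = 0.19388 eV.
Eᵢ/kT = 0.31102, 1.5680, 2.5325.
Z = Σ e^(−Eᵢ/kT) = e^(−0.31102) + e^(−1.5680) + e^(−2.5325) = 0.73270 + 0.20846 + 0.079460 = 1.0206.
P₂ = e^(−E₂/kT) / Z = 0.079460/1.0206 = 0.0779.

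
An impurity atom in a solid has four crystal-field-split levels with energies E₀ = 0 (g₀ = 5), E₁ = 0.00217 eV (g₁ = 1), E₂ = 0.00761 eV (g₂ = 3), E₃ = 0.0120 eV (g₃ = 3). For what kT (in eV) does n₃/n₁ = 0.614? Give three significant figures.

0.00620 eV

n₃/n₁ = (g₃/g₁) exp[−(E₃−E₁)/kT] = 0.614.
⇒ (E₃−E₁)/kT = ln((3/1)/0.614) = ln(4.8860) = 1.5864.
kT = 0.00983 eV / 1.5864 = 0.00620 eV.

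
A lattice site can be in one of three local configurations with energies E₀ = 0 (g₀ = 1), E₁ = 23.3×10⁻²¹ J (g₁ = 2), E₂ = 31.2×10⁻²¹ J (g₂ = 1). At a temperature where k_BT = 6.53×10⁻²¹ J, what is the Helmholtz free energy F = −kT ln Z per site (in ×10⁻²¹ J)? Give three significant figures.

Eᵢ/kT = 0, 3.5681, 4.7779.
Z = Σ gᵢe^(−Eᵢ/kT) = 1·e^(−0) + 2·e^(−3.5681) + 1·e^(−4.7779) = 1.0000 + 0.056419 + 0.0084136 = 1.0648.
F = −kT ln Z = −6.53 × ln(1.0648) = −6.53 × 0.062787 = -0.410 ×10⁻²¹ J.

-0.410 ×10⁻²¹ J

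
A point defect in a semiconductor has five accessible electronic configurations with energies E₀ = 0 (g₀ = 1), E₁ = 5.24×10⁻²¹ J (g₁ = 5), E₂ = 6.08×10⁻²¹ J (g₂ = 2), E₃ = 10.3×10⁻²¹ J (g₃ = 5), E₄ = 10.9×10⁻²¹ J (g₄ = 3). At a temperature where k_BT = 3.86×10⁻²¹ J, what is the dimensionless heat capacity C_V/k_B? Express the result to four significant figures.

0.8517

Eᵢ/kT = 0, 1.35751, 1.57513, 2.66839, 2.82383.
Z = Σ gᵢe^(−Eᵢ/kT) = 1·e^(−0) + 5·e^(−1.35751) + 2·e^(−1.57513) + 5·e^(−2.66839) + 3·e^(−2.82383) = 1.00000 + 1.28650 + 0.413961 + 0.346819 + 0.178134 = 3.22541.
⟨E⟩ = 4.57990, ⟨E²⟩ = 33.6655.
C_V/k_B = (⟨E²⟩ − ⟨E⟩²)/(kT)² = (33.6655 − 20.9755)/14.8996 = 0.8517.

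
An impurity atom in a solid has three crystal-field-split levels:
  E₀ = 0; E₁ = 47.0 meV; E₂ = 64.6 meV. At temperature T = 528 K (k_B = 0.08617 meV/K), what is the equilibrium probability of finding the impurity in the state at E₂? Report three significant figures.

0.151

k_BT = 0.08617 × 528 K = 45.498 meV.
Eᵢ/kT = 0, 1.0330, 1.4198.
Z = Σ e^(−Eᵢ/kT) = e^(−0) + e^(−1.0330) + e^(−1.4198) = 1.0000 + 0.35594 + 0.24176 = 1.5977.
P₂ = e^(−E₂/kT) / Z = 0.24176/1.5977 = 0.151.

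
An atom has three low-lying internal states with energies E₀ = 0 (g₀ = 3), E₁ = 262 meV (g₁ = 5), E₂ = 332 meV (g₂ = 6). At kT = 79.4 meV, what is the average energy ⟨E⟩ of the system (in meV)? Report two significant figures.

Eᵢ/kT = 0, 3.300, 4.181.
Z = Σ gᵢe^(−Eᵢ/kT) = 3·e^(−0) + 5·e^(−3.300) + 6·e^(−4.181) = 3.000 + 0.1844 + 0.09170 = 3.276.
⟨E⟩ = Σ Eᵢ gᵢe^(−Eᵢ/kT) / Z = (0·3.000 + 262·0.1844 + 332·0.09170) / 3.276 = 24 meV.

24 meV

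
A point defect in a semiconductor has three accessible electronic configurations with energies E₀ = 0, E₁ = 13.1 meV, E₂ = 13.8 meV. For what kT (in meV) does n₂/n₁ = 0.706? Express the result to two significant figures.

2.0 meV

n₂/n₁ = exp[−(E₂−E₁)/kT] = 0.706.
⇒ (E₂−E₁)/kT = ln(1/0.706) = ln(1.416) = 0.3478.
kT = 0.7 meV / 0.3478 = 2.0 meV.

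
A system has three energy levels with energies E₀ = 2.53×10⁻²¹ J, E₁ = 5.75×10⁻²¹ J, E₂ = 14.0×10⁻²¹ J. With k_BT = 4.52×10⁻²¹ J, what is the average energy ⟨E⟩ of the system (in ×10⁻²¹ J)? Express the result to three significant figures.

Eᵢ/kT = 0.55973, 1.2721, 3.0973.
Z = Σ e^(−Eᵢ/kT) = e^(−0.55973) + e^(−1.2721) + e^(−3.0973) = 0.57136 + 0.28024 + 0.045171 = 0.89677.
⟨E⟩ = Σ Eᵢ e^(−Eᵢ/kT) / Z = (2.53·0.57136 + 5.75·0.28024 + 14.0·0.045171) / 0.89677 = 4.11 ×10⁻²¹ J.

4.11 ×10⁻²¹ J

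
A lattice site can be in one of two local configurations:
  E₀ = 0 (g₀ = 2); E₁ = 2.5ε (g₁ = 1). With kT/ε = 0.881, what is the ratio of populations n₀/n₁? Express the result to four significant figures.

n₀/n₁ = (g₀/g₁) exp[−(E₀−E₁)/kT] = (2/1) × exp(−(-2.5ε)/(0.881ε)) = (2/1) × exp(2.83768) = 34.15.

34.15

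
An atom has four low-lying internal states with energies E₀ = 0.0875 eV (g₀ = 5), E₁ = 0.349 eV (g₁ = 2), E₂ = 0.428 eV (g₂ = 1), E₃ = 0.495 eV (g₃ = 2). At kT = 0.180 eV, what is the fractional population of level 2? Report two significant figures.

0.026

Eᵢ/kT = 0.4861, 1.939, 2.378, 2.750.
Z = Σ gᵢe^(−Eᵢ/kT) = 5·e^(−0.4861) + 2·e^(−1.939) + 1·e^(−2.378) + 2·e^(−2.750) = 3.075 + 0.2877 + 0.09274 + 0.1279 = 3.583.
P₂ = g₂ e^(−E₂/kT) / Z = 0.09274/3.583 = 0.026.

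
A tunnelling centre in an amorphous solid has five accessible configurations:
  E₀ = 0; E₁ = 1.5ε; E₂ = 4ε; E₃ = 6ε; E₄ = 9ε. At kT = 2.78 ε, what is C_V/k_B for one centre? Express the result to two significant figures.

0.54

Eᵢ/kT = 0, 0.5396, 1.439, 2.158, 3.237.
Z = Σ e^(−Eᵢ/kT) = e^(−0) + e^(−0.5396) + e^(−1.439) + e^(−2.158) + e^(−3.237) = 1.000 + 0.5830 + 0.2372 + 0.1156 + 0.03928 = 1.975.
⟨E⟩ = 1.453 ε, ⟨E²⟩ = 6.304 ε².
C_V/k_B = (⟨E²⟩ − ⟨E⟩²)/(kT)² = (6.304 − 2.111)/7.728 = 0.54.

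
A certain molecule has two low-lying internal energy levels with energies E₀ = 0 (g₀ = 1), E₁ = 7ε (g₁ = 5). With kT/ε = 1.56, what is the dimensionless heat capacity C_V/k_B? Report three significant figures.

Eᵢ/kT = 0, 4.4872.
Z = Σ gᵢe^(−Eᵢ/kT) = 1·e^(−0) + 5·e^(−4.4872) = 1.0000 + 0.056261 = 1.0563.
⟨E⟩ = 0.37284 ε, ⟨E²⟩ = 2.6099 ε².
C_V/k_B = (⟨E²⟩ − ⟨E⟩²)/(kT)² = (2.6099 − 0.13901)/2.4336 = 1.02.

1.02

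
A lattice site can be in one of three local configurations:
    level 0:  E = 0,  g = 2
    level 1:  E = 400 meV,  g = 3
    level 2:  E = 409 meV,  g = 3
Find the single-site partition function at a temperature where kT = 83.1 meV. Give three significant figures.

Z = 2.05

Eᵢ/kT = 0, 4.8135, 4.9218.
Z = Σ gᵢe^(−Eᵢ/kT) = 2·e^(−0) + 3·e^(−4.8135) + 3·e^(−4.9218) = 2.0000 + 0.024358 + 0.021858 = 2.0462.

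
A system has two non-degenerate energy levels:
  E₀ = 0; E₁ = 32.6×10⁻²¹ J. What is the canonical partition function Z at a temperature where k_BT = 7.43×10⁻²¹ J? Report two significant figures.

Z = 1.0

Eᵢ/kT = 0, 4.388.
Z = Σ e^(−Eᵢ/kT) = e^(−0) + e^(−4.388) = 1.000 + 0.01243 = 1.012.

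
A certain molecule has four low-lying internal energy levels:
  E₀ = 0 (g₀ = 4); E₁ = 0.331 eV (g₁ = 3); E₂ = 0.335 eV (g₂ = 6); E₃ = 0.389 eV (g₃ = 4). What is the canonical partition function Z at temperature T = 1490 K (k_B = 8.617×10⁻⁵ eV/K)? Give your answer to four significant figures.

Z = 4.863

k_BT = 8.617×10⁻⁵ × 1490 K = 0.128393 eV.
Eᵢ/kT = 0, 2.57802, 2.60918, 3.02976.
Z = Σ gᵢe^(−Eᵢ/kT) = 4·e^(−0) + 3·e^(−2.57802) + 6·e^(−2.60918) + 4·e^(−3.02976) = 4.00000 + 0.227773 + 0.441569 + 0.193309 = 4.86265.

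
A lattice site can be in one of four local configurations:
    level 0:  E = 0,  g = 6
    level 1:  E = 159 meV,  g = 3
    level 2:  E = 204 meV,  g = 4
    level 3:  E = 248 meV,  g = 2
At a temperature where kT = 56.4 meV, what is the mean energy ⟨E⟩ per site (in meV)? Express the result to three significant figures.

Eᵢ/kT = 0, 2.8191, 3.6170, 4.3972.
Z = Σ gᵢe^(−Eᵢ/kT) = 6·e^(−0) + 3·e^(−2.8191) + 4·e^(−3.6170) + 2·e^(−4.3972) = 6.0000 + 0.17898 + 0.10745 + 0.024624 = 6.3111.
⟨E⟩ = Σ Eᵢ gᵢe^(−Eᵢ/kT) / Z = (0·6.0000 + 159·0.17898 + 204·0.10745 + 248·0.024624) / 6.3111 = 8.95 meV.

8.95 meV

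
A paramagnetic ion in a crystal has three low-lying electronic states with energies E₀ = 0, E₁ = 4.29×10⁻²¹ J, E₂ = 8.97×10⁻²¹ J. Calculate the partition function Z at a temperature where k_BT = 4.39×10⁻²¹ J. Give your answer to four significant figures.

Z = 1.506

Eᵢ/kT = 0, 0.977221, 2.04328.
Z = Σ e^(−Eᵢ/kT) = e^(−0) + e^(−0.977221) + e^(−2.04328) = 1.00000 + 0.376356 + 0.129603 = 1.50596.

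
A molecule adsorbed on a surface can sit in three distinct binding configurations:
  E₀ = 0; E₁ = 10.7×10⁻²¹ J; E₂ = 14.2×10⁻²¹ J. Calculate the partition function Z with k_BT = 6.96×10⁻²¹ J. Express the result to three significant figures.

Z = 1.34

Eᵢ/kT = 0, 1.5374, 2.0402.
Z = Σ e^(−Eᵢ/kT) = e^(−0) + e^(−1.5374) + e^(−2.0402) = 1.0000 + 0.21494 + 0.13000 = 1.3449.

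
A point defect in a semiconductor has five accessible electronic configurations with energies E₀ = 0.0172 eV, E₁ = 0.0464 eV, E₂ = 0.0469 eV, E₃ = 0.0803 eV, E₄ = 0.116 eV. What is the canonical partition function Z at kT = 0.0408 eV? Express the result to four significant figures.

Z = 1.491

Eᵢ/kT = 0.421569, 1.13725, 1.14951, 1.96814, 2.84314.
Z = Σ e^(−Eᵢ/kT) = e^(−0.421569) + e^(−1.13725) + e^(−1.14951) + e^(−1.96814) + e^(−2.84314) = 0.656017 + 0.320700 + 0.316792 + 0.139716 + 0.0582425 = 1.49147.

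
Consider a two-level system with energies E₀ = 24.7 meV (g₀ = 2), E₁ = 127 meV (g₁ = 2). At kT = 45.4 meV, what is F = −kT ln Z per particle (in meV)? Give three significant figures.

Eᵢ/kT = 0.54405, 2.7974.
Z = Σ gᵢe^(−Eᵢ/kT) = 2·e^(−0.54405) + 2·e^(−2.7974) = 1.1608 + 0.12194 = 1.2827.
F = −kT ln Z = −45.4 × ln(1.2827) = −45.4 × 0.24897 = -11.3 meV.

-11.3 meV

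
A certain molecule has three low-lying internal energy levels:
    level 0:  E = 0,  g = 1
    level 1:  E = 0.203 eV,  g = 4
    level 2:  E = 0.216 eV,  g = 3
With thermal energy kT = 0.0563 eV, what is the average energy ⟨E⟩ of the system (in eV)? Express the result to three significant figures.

0.0307 eV

Eᵢ/kT = 0, 3.6057, 3.8366.
Z = Σ gᵢe^(−Eᵢ/kT) = 1·e^(−0) + 4·e^(−3.6057) + 3·e^(−3.8366) = 1.0000 + 0.10867 + 0.064700 = 1.1734.
⟨E⟩ = Σ Eᵢ gᵢe^(−Eᵢ/kT) / Z = (0·1.0000 + 0.203·0.10867 + 0.216·0.064700) / 1.1734 = 0.0307 eV.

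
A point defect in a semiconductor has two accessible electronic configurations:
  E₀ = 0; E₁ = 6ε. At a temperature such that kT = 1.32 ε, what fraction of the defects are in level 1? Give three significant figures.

Eᵢ/kT = 0, 4.5455.
Z = Σ e^(−Eᵢ/kT) = e^(−0) + e^(−4.5455) = 1.0000 + 0.010615 = 1.0106.
P₁ = e^(−E₁/kT) / Z = 0.010615/1.0106 = 0.0105.

0.0105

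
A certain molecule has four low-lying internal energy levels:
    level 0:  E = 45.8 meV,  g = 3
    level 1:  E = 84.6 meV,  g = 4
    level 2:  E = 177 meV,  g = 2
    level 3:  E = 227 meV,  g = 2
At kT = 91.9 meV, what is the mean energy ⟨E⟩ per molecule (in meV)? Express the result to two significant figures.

Eᵢ/kT = 0.4984, 0.9206, 1.926, 2.470.
Z = Σ gᵢe^(−Eᵢ/kT) = 3·e^(−0.4984) + 4·e^(−0.9206) + 2·e^(−1.926) + 2·e^(−2.470) = 1.823 + 1.593 + 0.2915 + 0.1692 = 3.877.
⟨E⟩ = Σ Eᵢ gᵢe^(−Eᵢ/kT) / Z = (45.8·1.823 + 84.6·1.593 + 177·0.2915 + 227·0.1692) / 3.877 = 80 meV.

80 meV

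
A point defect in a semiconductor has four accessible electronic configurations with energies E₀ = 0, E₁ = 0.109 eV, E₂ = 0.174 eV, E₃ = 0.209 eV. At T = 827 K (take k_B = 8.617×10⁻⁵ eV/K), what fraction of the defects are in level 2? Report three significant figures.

k_BT = 8.617×10⁻⁵ × 827 K = 0.071263 eV.
Eᵢ/kT = 0, 1.5295, 2.4417, 2.9328.
Z = Σ e^(−Eᵢ/kT) = e^(−0) + e^(−1.5295) + e^(−2.4417) + e^(−2.9328) = 1.0000 + 0.21664 + 0.087013 + 0.053248 = 1.3569.
P₂ = e^(−E₂/kT) / Z = 0.087013/1.3569 = 0.0641.

0.0641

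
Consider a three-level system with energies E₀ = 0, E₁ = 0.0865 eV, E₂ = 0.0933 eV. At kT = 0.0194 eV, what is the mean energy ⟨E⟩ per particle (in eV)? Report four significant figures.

Eᵢ/kT = 0, 4.45876, 4.80928.
Z = Σ e^(−Eᵢ/kT) = e^(−0) + e^(−4.45876) + e^(−4.80928) = 1.00000 + 0.0115767 + 0.00815373 = 1.01973.
⟨E⟩ = Σ Eᵢ e^(−Eᵢ/kT) / Z = (0·1.00000 + 0.0865·0.0115767 + 0.0933·0.00815373) / 1.01973 = 0.001728 eV.

0.001728 eV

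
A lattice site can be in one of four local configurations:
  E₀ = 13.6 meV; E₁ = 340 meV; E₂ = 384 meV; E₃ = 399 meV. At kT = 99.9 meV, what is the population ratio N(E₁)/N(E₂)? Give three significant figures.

1.55

n₁/n₂ = exp[−(E₁−E₂)/kT] = exp(−(-44 meV)/(99.9 meV)) = exp(0.44044) = 1.55.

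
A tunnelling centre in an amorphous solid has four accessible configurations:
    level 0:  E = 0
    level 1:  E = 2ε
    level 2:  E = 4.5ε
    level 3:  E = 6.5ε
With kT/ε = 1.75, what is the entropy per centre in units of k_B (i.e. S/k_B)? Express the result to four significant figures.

Eᵢ/kT = 0, 1.14286, 2.57143, 3.71429.
Z = Σ e^(−Eᵢ/kT) = e^(−0) + e^(−1.14286) + e^(−2.57143) + e^(−3.71429) = 1.00000 + 0.318906 + 0.0764262 + 0.0243727 = 1.41970.
⟨E⟩ = Σ EᵢPᵢ = 0.803094 ε.
S/k_B = ln Z + ⟨E⟩/kT = ln(1.41970) + 0.803094/1.75 = 0.350446 + 0.458911 = 0.8094.

0.8094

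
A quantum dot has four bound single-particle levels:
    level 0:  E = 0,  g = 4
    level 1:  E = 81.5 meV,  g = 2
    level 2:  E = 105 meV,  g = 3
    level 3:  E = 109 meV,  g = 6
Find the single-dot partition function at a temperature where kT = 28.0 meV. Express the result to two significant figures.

Eᵢ/kT = 0, 2.911, 3.750, 3.893.
Z = Σ gᵢe^(−Eᵢ/kT) = 4·e^(−0) + 2·e^(−2.911) + 3·e^(−3.750) + 6·e^(−3.893) = 4.000 + 0.1088 + 0.07055 + 0.1223 = 4.302.

Z = 4.3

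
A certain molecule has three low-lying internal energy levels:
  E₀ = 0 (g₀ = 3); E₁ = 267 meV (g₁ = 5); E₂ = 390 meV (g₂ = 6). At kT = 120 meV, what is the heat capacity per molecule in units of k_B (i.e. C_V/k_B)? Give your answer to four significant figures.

Eᵢ/kT = 0, 2.22500, 3.25000.
Z = Σ gᵢe^(−Eᵢ/kT) = 3·e^(−0) + 5·e^(−2.22500) + 6·e^(−3.25000) = 3.00000 + 0.540337 + 0.232645 = 3.77298.
⟨E⟩ = 62.2854 meV, ⟨E²⟩ = 19588.1 meV².
C_V/k_B = (⟨E²⟩ − ⟨E⟩²)/(kT)² = (19588.1 − 3879.47)/14400.0 = 1.091.

1.091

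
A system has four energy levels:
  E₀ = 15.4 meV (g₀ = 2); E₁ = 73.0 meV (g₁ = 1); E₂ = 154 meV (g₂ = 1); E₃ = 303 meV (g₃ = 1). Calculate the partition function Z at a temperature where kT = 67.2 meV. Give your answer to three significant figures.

Z = 2.04

Eᵢ/kT = 0.22917, 1.0863, 2.2917, 4.5089.
Z = Σ gᵢe^(−Eᵢ/kT) = 2·e^(−0.22917) + 1·e^(−1.0863) + 1·e^(−2.2917) + 1·e^(−4.5089) = 1.5904 + 0.33746 + 0.10109 + 0.011011 = 2.0400.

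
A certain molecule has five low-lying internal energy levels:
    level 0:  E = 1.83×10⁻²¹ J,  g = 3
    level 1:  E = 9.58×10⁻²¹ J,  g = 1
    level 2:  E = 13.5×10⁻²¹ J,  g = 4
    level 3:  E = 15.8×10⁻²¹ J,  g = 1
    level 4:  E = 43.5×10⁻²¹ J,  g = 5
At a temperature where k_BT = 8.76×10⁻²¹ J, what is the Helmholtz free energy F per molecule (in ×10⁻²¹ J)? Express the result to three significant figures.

Eᵢ/kT = 0.20890, 1.0936, 1.5411, 1.8037, 4.9658.
Z = Σ gᵢe^(−Eᵢ/kT) = 3·e^(−0.20890) + 1·e^(−1.0936) + 4·e^(−1.5411) + 1·e^(−1.8037) + 5·e^(−4.9658) = 2.4344 + 0.33501 + 0.85658 + 0.16469 + 0.034862 = 3.8255.
F = −kT ln Z = −8.76 × ln(3.8255) = −8.76 × 1.3417 = -11.8 ×10⁻²¹ J.

-11.8 ×10⁻²¹ J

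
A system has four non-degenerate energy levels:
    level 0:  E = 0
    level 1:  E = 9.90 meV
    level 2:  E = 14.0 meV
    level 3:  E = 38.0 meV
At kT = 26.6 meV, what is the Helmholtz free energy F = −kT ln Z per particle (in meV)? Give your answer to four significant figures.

-24.58 meV

Eᵢ/kT = 0, 0.372180, 0.526316, 1.42857.
Z = Σ e^(−Eᵢ/kT) = e^(−0) + e^(−0.372180) + e^(−0.526316) + e^(−1.42857) = 1.00000 + 0.689230 + 0.590777 + 0.239651 = 2.51966.
F = −kT ln Z = −26.6 × ln(2.51966) = −26.6 × 0.924124 = -24.58 meV.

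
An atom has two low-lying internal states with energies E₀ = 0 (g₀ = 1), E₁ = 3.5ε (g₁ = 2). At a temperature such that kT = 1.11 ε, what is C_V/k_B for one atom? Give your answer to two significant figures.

Eᵢ/kT = 0, 3.153.
Z = Σ gᵢe^(−Eᵢ/kT) = 1·e^(−0) + 2·e^(−3.153) = 1.000 + 0.08545 = 1.085.
⟨E⟩ = 0.2756 ε, ⟨E²⟩ = 0.9648 ε².
C_V/k_B = (⟨E²⟩ − ⟨E⟩²)/(kT)² = (0.9648 − 0.07596)/1.232 = 0.72.

0.72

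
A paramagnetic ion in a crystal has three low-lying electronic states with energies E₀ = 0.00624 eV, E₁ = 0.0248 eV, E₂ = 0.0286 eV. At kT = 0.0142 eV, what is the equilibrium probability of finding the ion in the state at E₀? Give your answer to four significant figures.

Eᵢ/kT = 0.439437, 1.74648, 2.01408.
Z = Σ e^(−Eᵢ/kT) = e^(−0.439437) + e^(−1.74648) + e^(−2.01408) = 0.644399 + 0.174387 + 0.133443 = 0.952229.
P₀ = e^(−E₀/kT) / Z = 0.644399/0.952229 = 0.6767.

0.6767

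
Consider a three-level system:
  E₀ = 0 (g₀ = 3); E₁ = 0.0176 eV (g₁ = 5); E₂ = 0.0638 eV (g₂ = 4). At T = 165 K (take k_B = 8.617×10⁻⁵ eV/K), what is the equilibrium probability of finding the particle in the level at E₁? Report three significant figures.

k_BT = 8.617×10⁻⁵ × 165 K = 0.014218 eV.
Eᵢ/kT = 0, 1.2379, 4.4873.
Z = Σ gᵢe^(−Eᵢ/kT) = 3·e^(−0) + 5·e^(−1.2379) + 4·e^(−4.4873) = 3.0000 + 1.4500 + 0.045004 = 4.4950.
P₁ = g₁ e^(−E₁/kT) / Z = 1.4500/4.4950 = 0.323.

0.323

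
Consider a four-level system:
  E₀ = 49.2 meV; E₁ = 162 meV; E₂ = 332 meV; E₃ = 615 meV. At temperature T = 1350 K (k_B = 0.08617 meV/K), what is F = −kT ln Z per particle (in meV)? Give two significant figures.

4.0 meV

k_BT = 0.08617 × 1350 K = 116.3 meV.
Eᵢ/kT = 0.4230, 1.393, 2.855, 5.288.
Z = Σ e^(−Eᵢ/kT) = e^(−0.4230) + e^(−1.393) + e^(−2.855) + e^(−5.288) = 0.6551 + 0.2483 + 0.05756 + 0.005052 = 0.9660.
F = −kT ln Z = −116.3 × ln(0.9660) = −116.3 × -0.03459 = 4.0 meV.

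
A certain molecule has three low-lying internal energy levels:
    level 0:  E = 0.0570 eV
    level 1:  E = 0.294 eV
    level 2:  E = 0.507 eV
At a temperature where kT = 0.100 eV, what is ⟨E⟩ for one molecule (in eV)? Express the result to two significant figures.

0.082 eV

Eᵢ/kT = 0.5700, 2.940, 5.070.
Z = Σ e^(−Eᵢ/kT) = e^(−0.5700) + e^(−2.940) + e^(−5.070) = 0.5655 + 0.05287 + 0.006282 = 0.6247.
⟨E⟩ = Σ Eᵢ e^(−Eᵢ/kT) / Z = (0.0570·0.5655 + 0.294·0.05287 + 0.507·0.006282) / 0.6247 = 0.082 eV.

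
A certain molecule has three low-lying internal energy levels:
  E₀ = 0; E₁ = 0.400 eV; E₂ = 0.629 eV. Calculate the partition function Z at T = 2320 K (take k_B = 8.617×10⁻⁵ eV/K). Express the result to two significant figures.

Z = 1.2

k_BT = 8.617×10⁻⁵ × 2320 K = 0.1999 eV.
Eᵢ/kT = 0, 2.001, 3.147.
Z = Σ e^(−Eᵢ/kT) = e^(−0) + e^(−2.001) + e^(−3.147) = 1.000 + 0.1352 + 0.04298 = 1.178.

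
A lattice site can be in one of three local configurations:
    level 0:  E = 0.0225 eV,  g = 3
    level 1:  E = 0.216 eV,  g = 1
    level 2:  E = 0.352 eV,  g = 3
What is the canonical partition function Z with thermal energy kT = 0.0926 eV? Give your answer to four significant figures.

Eᵢ/kT = 0.242981, 2.33261, 3.80130.
Z = Σ gᵢe^(−Eᵢ/kT) = 3·e^(−0.242981) + 1·e^(−2.33261) + 3·e^(−3.80130) = 2.35286 + 0.0970421 + 0.0670251 = 2.51693.

Z = 2.517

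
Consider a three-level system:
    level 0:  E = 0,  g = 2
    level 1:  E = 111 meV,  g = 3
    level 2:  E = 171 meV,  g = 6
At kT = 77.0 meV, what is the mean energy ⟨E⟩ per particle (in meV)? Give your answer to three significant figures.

56.6 meV

Eᵢ/kT = 0, 1.4416, 2.2208.
Z = Σ gᵢe^(−Eᵢ/kT) = 2·e^(−0) + 3·e^(−1.4416) + 6·e^(−2.2208) = 2.0000 + 0.70965 + 0.65113 = 3.3608.
⟨E⟩ = Σ Eᵢ gᵢe^(−Eᵢ/kT) / Z = (0·2.0000 + 111·0.70965 + 171·0.65113) / 3.3608 = 56.6 meV.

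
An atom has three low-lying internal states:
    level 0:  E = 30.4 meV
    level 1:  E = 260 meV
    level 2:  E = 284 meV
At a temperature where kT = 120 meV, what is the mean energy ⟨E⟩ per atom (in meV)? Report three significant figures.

Eᵢ/kT = 0.25333, 2.1667, 2.3667.
Z = Σ e^(−Eᵢ/kT) = e^(−0.25333) + e^(−2.1667) + e^(−2.3667) = 0.77621 + 0.11456 + 0.093790 = 0.98456.
⟨E⟩ = Σ Eᵢ e^(−Eᵢ/kT) / Z = (30.4·0.77621 + 260·0.11456 + 284·0.093790) / 0.98456 = 81.3 meV.

81.3 meV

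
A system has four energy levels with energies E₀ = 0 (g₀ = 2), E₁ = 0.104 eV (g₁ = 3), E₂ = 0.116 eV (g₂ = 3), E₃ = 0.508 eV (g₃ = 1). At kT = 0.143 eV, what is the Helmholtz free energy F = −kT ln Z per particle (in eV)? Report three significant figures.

-0.225 eV

Eᵢ/kT = 0, 0.72727, 0.81119, 3.5524.
Z = Σ gᵢe^(−Eᵢ/kT) = 2·e^(−0) + 3·e^(−0.72727) + 3·e^(−0.81119) + 1·e^(−3.5524) = 2.0000 + 1.4497 + 1.3330 + 0.028656 = 4.8114.
F = −kT ln Z = −0.143 × ln(4.8114) = −0.143 × 1.5710 = -0.225 eV.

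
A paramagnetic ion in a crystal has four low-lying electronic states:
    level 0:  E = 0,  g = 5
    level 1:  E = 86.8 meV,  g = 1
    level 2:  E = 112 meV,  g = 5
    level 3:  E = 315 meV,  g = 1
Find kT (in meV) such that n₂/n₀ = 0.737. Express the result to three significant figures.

367 meV

n₂/n₀ = (g₂/g₀) exp[−(E₂−E₀)/kT] = 0.737.
⇒ (E₂−E₀)/kT = ln((5/5)/0.737) = ln(1.3569) = 0.30520.
kT = 112 meV / 0.30520 = 367 meV.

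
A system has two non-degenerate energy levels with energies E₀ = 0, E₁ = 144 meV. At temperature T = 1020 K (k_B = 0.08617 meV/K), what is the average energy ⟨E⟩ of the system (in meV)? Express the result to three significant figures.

k_BT = 0.08617 × 1020 K = 87.893 meV.
Eᵢ/kT = 0, 1.6384.
Z = Σ e^(−Eᵢ/kT) = e^(−0) + e^(−1.6384) = 1.0000 + 0.19429 = 1.1943.
⟨E⟩ = Σ Eᵢ e^(−Eᵢ/kT) / Z = (0·1.0000 + 144·0.19429) / 1.1943 = 23.4 meV.

23.4 meV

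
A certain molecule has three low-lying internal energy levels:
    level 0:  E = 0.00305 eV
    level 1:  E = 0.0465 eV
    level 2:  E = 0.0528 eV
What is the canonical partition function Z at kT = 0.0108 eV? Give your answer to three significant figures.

Z = 0.775

Eᵢ/kT = 0.28241, 4.3056, 4.8889.
Z = Σ e^(−Eᵢ/kT) = e^(−0.28241) + e^(−4.3056) + e^(−4.8889) = 0.75396 + 0.013493 + 0.0075297 = 0.77498.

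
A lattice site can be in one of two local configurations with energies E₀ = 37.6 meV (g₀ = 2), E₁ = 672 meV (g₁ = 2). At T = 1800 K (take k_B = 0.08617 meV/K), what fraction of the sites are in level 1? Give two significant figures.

0.016

k_BT = 0.08617 × 1800 K = 155.1 meV.
Eᵢ/kT = 0.2424, 4.333.
Z = Σ gᵢe^(−Eᵢ/kT) = 2·e^(−0.2424) + 2·e^(−4.333) = 1.569 + 0.02626 = 1.595.
P₁ = g₁ e^(−E₁/kT) / Z = 0.02626/1.595 = 0.016.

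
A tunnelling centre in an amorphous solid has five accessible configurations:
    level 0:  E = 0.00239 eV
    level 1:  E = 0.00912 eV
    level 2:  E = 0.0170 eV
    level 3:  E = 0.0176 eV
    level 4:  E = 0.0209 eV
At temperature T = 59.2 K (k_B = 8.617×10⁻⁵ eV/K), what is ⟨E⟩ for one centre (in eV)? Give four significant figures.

0.005169 eV

k_BT = 8.617×10⁻⁵ × 59.2 K = 0.00510126 eV.
Eᵢ/kT = 0.468512, 1.78779, 3.33251, 3.45013, 4.09703.
Z = Σ e^(−Eᵢ/kT) = e^(−0.468512) + e^(−1.78779) + e^(−3.33251) + e^(−3.45013) + e^(−4.09703) = 0.625933 + 0.167330 + 0.0357034 + 0.0317415 + 0.0166220 = 0.877330.
⟨E⟩ = Σ Eᵢ e^(−Eᵢ/kT) / Z = (0.00239·0.625933 + 0.00912·0.167330 + 0.0170·0.0357034 + 0.0176·0.0317415 + 0.0209·0.0166220) / 0.877330 = 0.005169 eV.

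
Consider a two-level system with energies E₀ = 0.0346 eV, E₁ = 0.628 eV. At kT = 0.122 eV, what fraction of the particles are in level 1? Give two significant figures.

Eᵢ/kT = 0.2836, 5.148.
Z = Σ e^(−Eᵢ/kT) = e^(−0.2836) + e^(−5.148) = 0.7531 + 0.005811 = 0.7589.
P₁ = e^(−E₁/kT) / Z = 0.005811/0.7589 = 0.0077.

0.0077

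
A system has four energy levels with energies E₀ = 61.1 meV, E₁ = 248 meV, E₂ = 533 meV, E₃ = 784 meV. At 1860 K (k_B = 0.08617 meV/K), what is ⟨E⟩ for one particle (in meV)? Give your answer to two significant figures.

130 meV

k_BT = 0.08617 × 1860 K = 160.3 meV.
Eᵢ/kT = 0.3812, 1.547, 3.325, 4.891.
Z = Σ e^(−Eᵢ/kT) = e^(−0.3812) + e^(−1.547) + e^(−3.325) + e^(−4.891) = 0.6830 + 0.2129 + 0.03597 + 0.007514 = 0.9394.
⟨E⟩ = Σ Eᵢ e^(−Eᵢ/kT) / Z = (61.1·0.6830 + 248·0.2129 + 533·0.03597 + 784·0.007514) / 0.9394 = 130 meV.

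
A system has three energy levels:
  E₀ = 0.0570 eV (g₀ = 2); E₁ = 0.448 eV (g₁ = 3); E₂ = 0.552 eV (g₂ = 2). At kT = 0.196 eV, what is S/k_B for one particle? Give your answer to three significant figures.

1.42

Eᵢ/kT = 0.29082, 2.2857, 2.8163.
Z = Σ gᵢe^(−Eᵢ/kT) = 2·e^(−0.29082) + 3·e^(−2.2857) + 2·e^(−2.8163) = 1.4953 + 0.30511 + 0.11965 = 1.9201.
⟨E⟩ = Σ EᵢPᵢ = 0.14998 eV.
S/k_B = ln Z + ⟨E⟩/kT = ln(1.9201) + 0.14998/0.196 = 0.65238 + 0.76520 = 1.42.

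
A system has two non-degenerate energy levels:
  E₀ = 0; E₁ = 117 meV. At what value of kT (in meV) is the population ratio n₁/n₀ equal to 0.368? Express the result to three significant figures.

n₁/n₀ = exp[−(E₁−E₀)/kT] = 0.368.
⇒ (E₁−E₀)/kT = ln(1/0.368) = ln(2.7174) = 0.99968.
kT = 117 meV / 0.99968 = 117 meV.

117 meV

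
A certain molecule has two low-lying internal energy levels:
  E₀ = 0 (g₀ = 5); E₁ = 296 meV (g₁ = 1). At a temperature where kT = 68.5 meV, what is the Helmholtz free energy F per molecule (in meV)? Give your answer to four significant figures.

-110.4 meV

Eᵢ/kT = 0, 4.32117.
Z = Σ gᵢe^(−Eᵢ/kT) = 5·e^(−0) + 1·e^(−4.32117) = 5.00000 + 0.0132843 = 5.01328.
F = −kT ln Z = −68.5 × ln(5.01328) = −68.5 × 1.61209 = -110.4 meV.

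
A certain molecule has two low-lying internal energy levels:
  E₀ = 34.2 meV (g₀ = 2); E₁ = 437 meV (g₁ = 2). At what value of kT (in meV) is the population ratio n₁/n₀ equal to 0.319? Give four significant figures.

352.5 meV

n₁/n₀ = (g₁/g₀) exp[−(E₁−E₀)/kT] = 0.319.
⇒ (E₁−E₀)/kT = ln((2/2)/0.319) = ln(3.13480) = 1.14257.
kT = 402.8 meV / 1.14257 = 352.5 meV.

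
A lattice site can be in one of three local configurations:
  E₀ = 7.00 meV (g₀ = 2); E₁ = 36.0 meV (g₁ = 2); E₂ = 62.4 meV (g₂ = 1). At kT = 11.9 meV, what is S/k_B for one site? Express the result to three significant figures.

0.997

Eᵢ/kT = 0.58824, 3.0252, 5.2437.
Z = Σ gᵢe^(−Eᵢ/kT) = 2·e^(−0.58824) + 2·e^(−3.0252) + 1·e^(−5.2437) = 1.1106 + 0.097096 + 0.0052807 = 1.2130.
⟨E⟩ = Σ EᵢPᵢ = 9.5624 meV.
S/k_B = ln Z + ⟨E⟩/kT = ln(1.2130) + 9.5624/11.9 = 0.19310 + 0.80356 = 0.997.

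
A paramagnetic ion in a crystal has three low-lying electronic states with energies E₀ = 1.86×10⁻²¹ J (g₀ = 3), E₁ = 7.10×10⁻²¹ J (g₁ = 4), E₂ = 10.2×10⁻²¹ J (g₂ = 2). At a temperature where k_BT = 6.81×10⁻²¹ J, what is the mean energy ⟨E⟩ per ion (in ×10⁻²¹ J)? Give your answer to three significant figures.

4.55 ×10⁻²¹ J

Eᵢ/kT = 0.27313, 1.0426, 1.4978.
Z = Σ gᵢe^(−Eᵢ/kT) = 3·e^(−0.27313) + 4·e^(−1.0426) + 2·e^(−1.4978) = 2.2830 + 1.4101 + 0.44724 = 4.1403.
⟨E⟩ = Σ Eᵢ gᵢe^(−Eᵢ/kT) / Z = (1.86·2.2830 + 7.10·1.4101 + 10.2·0.44724) / 4.1403 = 4.55 ×10⁻²¹ J.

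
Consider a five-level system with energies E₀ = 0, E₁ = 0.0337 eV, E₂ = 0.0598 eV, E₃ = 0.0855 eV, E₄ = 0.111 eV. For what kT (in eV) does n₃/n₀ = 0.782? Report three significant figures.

0.348 eV

n₃/n₀ = exp[−(E₃−E₀)/kT] = 0.782.
⇒ (E₃−E₀)/kT = ln(1/0.782) = ln(1.2788) = 0.24592.
kT = 0.0855 eV / 0.24592 = 0.348 eV.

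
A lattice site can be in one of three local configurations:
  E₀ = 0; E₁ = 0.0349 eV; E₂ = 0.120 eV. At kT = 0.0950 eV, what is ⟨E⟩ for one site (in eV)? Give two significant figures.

0.029 eV

Eᵢ/kT = 0, 0.3674, 1.263.
Z = Σ e^(−Eᵢ/kT) = e^(−0) + e^(−0.3674) + e^(−1.263) = 1.000 + 0.6925 + 0.2828 = 1.975.
⟨E⟩ = Σ Eᵢ e^(−Eᵢ/kT) / Z = (0·1.000 + 0.0349·0.6925 + 0.120·0.2828) / 1.975 = 0.029 eV.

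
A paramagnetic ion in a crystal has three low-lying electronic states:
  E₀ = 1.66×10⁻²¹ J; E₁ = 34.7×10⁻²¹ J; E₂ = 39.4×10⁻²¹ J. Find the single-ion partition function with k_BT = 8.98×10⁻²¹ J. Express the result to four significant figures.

Z = 0.8646

Eᵢ/kT = 0.184855, 3.86414, 4.38753.
Z = Σ e^(−Eᵢ/kT) = e^(−0.184855) + e^(−3.86414) + e^(−4.38753) = 0.831225 + 0.0209810 + 0.0124314 = 0.864637.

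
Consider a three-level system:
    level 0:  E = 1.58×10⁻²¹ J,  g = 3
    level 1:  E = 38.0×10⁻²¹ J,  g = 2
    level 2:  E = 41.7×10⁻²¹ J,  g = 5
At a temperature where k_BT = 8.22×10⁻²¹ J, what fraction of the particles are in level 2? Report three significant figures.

0.0124

Eᵢ/kT = 0.19221, 4.6229, 5.0730.
Z = Σ gᵢe^(−Eᵢ/kT) = 3·e^(−0.19221) + 2·e^(−4.6229) + 5·e^(−5.0730) = 2.4754 + 0.019649 + 0.031318 = 2.5264.
P₂ = g₂ e^(−E₂/kT) / Z = 0.031318/2.5264 = 0.0124.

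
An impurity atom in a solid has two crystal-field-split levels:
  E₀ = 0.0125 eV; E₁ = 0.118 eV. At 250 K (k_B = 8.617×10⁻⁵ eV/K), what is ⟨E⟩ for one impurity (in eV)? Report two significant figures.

0.013 eV

k_BT = 8.617×10⁻⁵ × 250 K = 0.02154 eV.
Eᵢ/kT = 0.5803, 5.478.
Z = Σ e^(−Eᵢ/kT) = e^(−0.5803) + e^(−5.478) = 0.5597 + 0.004178 = 0.5639.
⟨E⟩ = Σ Eᵢ e^(−Eᵢ/kT) / Z = (0.0125·0.5597 + 0.118·0.004178) / 0.5639 = 0.013 eV.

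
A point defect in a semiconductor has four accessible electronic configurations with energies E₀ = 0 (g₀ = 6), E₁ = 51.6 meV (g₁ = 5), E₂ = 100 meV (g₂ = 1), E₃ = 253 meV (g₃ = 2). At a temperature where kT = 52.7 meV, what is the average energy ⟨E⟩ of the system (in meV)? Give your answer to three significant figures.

14.4 meV

Eᵢ/kT = 0, 0.97913, 1.8975, 4.8008.
Z = Σ gᵢe^(−Eᵢ/kT) = 6·e^(−0) + 5·e^(−0.97913) + 1·e^(−1.8975) + 2·e^(−4.8008) = 6.0000 + 1.8782 + 0.14994 + 0.016446 = 8.0446.
⟨E⟩ = Σ Eᵢ gᵢe^(−Eᵢ/kT) / Z = (0·6.0000 + 51.6·1.8782 + 100·0.14994 + 253·0.016446) / 8.0446 = 14.4 meV.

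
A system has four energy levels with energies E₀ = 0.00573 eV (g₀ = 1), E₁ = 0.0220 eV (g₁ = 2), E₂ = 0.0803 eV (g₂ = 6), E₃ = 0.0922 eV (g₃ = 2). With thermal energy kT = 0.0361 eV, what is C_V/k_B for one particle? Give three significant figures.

0.770

Eᵢ/kT = 0.15873, 0.60942, 2.2244, 2.5540.
Z = Σ gᵢe^(−Eᵢ/kT) = 1·e^(−0.15873) + 2·e^(−0.60942) + 6·e^(−2.2244) + 2·e^(−2.5540) = 0.85323 + 1.0873 + 0.64879 + 0.15554 = 2.7449.
⟨E⟩ = 0.034700 eV, ⟨E²⟩ = 0.0022077 eV².
C_V/k_B = (⟨E²⟩ − ⟨E⟩²)/(kT)² = (0.0022077 − 0.0012041)/0.0013032 = 0.770.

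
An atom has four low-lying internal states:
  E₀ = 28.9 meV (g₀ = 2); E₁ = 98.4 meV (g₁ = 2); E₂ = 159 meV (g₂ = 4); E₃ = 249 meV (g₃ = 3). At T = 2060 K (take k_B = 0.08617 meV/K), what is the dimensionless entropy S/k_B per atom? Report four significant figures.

k_BT = 0.08617 × 2060 K = 177.510 meV.
Eᵢ/kT = 0.162808, 0.554335, 0.895724, 1.40274.
Z = Σ gᵢe^(−Eᵢ/kT) = 2·e^(−0.162808) + 2·e^(−0.554335) + 4·e^(−0.895724) + 3·e^(−1.40274) = 1.69951 + 1.14891 + 1.63325 + 0.737767 = 5.21944.
⟨E⟩ = Σ EᵢPᵢ = 116.020 meV.
S/k_B = ln Z + ⟨E⟩/kT = ln(5.21944) + 116.020/177.510 = 1.65239 + 0.653597 = 2.306.

2.306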